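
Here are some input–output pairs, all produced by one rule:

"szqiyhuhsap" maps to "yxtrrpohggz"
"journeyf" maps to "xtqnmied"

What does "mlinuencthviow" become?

vutsnmmlkhhgdb

The pattern: sort the characters into reverse alphabetical order, then shift every letter 1 place backward in the alphabet (wrapping around).
Starting from "mlinuencthviow": after the first operation, "wvutonnmliihec"; after the second, "vutsnmmlkhhgdb".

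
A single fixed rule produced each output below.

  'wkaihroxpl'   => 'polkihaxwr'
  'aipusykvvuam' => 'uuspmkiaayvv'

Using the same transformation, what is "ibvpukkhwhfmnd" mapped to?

Looking at the pairs, the operation is to sort the characters into reverse alphabetical order, then move the first 3 characters to the end (rotate left by 3).
Starting from "ibvpukkhwhfmnd": after the first operation, "wvupnmkkihhfdb"; after the second, "pnmkkihhfdbwvu".

pnmkkihhfdbwvu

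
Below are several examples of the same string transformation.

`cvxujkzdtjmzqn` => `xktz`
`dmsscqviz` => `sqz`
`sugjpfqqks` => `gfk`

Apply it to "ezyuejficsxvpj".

Each output is the input with this applied: keep one character in every 3, starting at position 3 (positions 3rd, 6th, 9th, ...).
Applying that to "ezyuejficsxvpj" gives "yjcv".

yjcv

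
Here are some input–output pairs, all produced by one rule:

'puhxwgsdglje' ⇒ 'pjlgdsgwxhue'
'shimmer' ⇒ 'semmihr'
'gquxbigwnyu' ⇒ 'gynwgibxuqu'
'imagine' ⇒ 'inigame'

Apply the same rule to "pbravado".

Rule — reverse the string, then swap the first and last characters.
On "pbravado": the first step gives "odavarbp", and the second then gives "pdavarbo".

pdavarbo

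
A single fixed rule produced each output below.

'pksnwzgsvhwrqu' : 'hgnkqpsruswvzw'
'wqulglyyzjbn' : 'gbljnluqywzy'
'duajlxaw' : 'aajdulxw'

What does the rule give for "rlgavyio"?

In each case the input is transformed by: sort the characters into alphabetical order, then swap each adjacent pair of characters (1↔2, 3↔4, ...).
Applying both steps to "rlgavyio": "agilorvy", then "galiroyv".

galiroyv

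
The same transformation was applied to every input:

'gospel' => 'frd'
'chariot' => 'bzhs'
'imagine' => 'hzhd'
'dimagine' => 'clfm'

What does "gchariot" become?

fgqn

What's happening: keep every other character starting from the first (positions 1st, 3rd, 5th, ...), then shift every letter 1 place backward in the alphabet (wrapping around).
Working it through for "gchariot": intermediate "ghro", final "fgqn".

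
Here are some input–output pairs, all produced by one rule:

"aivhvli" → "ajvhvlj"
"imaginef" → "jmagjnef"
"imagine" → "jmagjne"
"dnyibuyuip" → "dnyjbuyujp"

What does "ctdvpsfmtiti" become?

Looking at the pairs, the operation is to replace every "i" with "j".
So "ctdvpsfmtiti" becomes "ctdvpsfmtjtj".

ctdvpsfmtjtj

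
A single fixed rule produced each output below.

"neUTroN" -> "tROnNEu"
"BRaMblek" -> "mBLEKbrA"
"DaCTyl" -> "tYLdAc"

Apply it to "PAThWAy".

The rule is to flip the case of every letter, then move the first 3 characters to the end (rotate left by 3).
For "PAThWAy", step one produces "patHwaY"; step two turns that into "HwaYpat".
(Check on "DaCTyl": → "dActYL" → "tYLdAc" ✓)

HwaYpat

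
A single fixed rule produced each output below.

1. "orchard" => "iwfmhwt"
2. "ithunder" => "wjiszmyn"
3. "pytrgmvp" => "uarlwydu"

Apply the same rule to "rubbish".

In each case the input is transformed by: shift every letter 5 places forward in the alphabet (wrapping around), then reverse the string.
On "rubbish": the first step gives "wzggnxm", and the second then gives "mxnggzw".
(Check on "ithunder": → "nymzsijw" → "wjiszmyn" ✓)

mxnggzw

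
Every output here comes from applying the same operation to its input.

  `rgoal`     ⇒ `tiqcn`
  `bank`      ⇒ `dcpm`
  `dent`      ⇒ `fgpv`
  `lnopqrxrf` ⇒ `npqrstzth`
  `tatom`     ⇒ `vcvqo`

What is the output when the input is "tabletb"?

vcdngvd

Each output is the input with this applied: shift every letter 2 places forward in the alphabet (wrapping around).
"tabletb" → "vcdngvd".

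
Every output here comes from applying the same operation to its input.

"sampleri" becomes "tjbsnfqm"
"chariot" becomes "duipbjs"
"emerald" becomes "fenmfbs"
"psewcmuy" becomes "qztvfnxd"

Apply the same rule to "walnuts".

The rule is to shift every letter 1 place forward in the alphabet (wrapping around), then take characters alternately from the front and the back (1st, last, 2nd, 2nd-last, ...).
On "walnuts": the first step gives "xbmovut", and the second then gives "xtbumvo".

xtbumvo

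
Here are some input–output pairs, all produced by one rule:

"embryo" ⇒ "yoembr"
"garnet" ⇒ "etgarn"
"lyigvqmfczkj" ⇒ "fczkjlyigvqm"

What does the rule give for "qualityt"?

Looking at the pairs, the operation is to move the first character to the end, then swap the front and back halves of the string.
Applying both steps to "qualityt": "ualitytq", then "tytquali".

tytquali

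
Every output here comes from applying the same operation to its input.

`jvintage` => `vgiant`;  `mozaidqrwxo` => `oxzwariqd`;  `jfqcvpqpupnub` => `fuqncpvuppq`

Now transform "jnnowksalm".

nlnaoswk

The pattern: take characters alternately from the front and the back (1st, last, 2nd, 2nd-last, ...), then delete the first 2 characters.
On "jnnowksalm": the first step gives "jmnlnaoswk", and the second then gives "nlnaoswk".
(Check on "mozaidqrwxo": → "mooxzwariqd" → "oxzwariqd" ✓)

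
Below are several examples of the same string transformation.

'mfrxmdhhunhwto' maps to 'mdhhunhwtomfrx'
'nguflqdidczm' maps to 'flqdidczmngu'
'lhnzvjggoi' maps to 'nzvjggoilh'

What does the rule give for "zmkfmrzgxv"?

Rule — move the last 3 characters to the front (rotate right by 3), then swap the front and back halves of the string.
Working it through for "zmkfmrzgxv": intermediate "gxvzmkfmrz", final "kfmrzgxvzm".

kfmrzgxvzm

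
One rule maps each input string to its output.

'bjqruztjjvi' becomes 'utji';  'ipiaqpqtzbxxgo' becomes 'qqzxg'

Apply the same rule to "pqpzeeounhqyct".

What's happening: keep every other character starting from the first (positions 1st, 3rd, 5th, ...), then delete the first 2 characters.
"pqpzeeounhqyct" → "ppeonqc" → "eonqc".

eonqc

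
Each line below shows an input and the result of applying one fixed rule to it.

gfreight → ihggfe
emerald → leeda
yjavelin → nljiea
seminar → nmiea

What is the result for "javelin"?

ljiea

The transformation: sort the characters into reverse alphabetical order, then delete the first 2 characters.
Doing the same to "javelin": "ljiea".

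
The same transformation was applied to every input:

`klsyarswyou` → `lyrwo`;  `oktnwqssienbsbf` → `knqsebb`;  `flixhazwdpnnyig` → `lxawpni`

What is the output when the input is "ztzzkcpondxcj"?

tzcodc

Each output is the input with this applied: keep every other character starting from the second (positions 2nd, 4th, 6th, ...).
For "ztzzkcpondxcj" the result is "tzcodc".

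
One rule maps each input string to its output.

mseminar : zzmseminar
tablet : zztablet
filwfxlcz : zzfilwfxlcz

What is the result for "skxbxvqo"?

The transformation: prepend "zz".
So "skxbxvqo" becomes "zzskxbxvqo".

zzskxbxvqo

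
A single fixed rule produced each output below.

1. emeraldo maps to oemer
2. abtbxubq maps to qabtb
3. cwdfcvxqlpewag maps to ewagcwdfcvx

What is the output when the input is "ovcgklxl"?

lovcg

Rule — swap the front and back halves of the string, then delete the first 3 characters.
For "ovcgklxl", step one produces "klxlovcg"; step two turns that into "lovcg".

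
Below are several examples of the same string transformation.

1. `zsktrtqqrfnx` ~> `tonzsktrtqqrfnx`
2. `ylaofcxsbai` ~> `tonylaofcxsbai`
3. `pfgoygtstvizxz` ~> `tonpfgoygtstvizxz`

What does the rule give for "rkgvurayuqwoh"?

tonrkgvurayuqwoh

Looking at the pairs, the operation is to prepend "ton".
Applying that to "rkgvurayuqwoh" gives "tonrkgvurayuqwoh".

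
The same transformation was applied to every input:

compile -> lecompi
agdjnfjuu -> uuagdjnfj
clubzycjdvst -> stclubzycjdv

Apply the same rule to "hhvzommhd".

The rule is to move the last 2 characters to the front (rotate right by 2).
Doing the same to "hhvzommhd": "hdhhvzomm".

hdhhvzomm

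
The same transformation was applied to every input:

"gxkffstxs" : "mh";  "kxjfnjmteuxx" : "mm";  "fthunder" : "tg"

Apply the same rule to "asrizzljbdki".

zx

Each output is the input with this applied: shift every letter 11 places backward in the alphabet (wrapping around), then keep only the last 2 characters.
Working it through for "asrizzljbdki": intermediate "phgxooayqszx", final "zx".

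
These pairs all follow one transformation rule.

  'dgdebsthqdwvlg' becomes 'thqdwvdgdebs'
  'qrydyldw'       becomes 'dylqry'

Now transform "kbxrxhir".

In each case the input is transformed by: delete the last 2 characters, then swap the front and back halves of the string.
So "kbxrxhir" becomes "rxhkbx".

rxhkbx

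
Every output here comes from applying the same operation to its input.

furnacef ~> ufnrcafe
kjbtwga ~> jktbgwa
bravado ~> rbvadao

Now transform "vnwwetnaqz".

nvwwteanzq

Each output is the input with this applied: swap each adjacent pair of characters (1↔2, 3↔4, ...).
Applying that to "vnwwetnaqz" gives "nvwwteanzq".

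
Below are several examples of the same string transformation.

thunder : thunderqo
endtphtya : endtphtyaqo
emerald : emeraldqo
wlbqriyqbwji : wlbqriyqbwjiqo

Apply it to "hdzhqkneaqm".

Looking at the pairs, the operation is to append "qo".
Doing the same to "hdzhqkneaqm": "hdzhqkneaqmqo".

hdzhqkneaqmqo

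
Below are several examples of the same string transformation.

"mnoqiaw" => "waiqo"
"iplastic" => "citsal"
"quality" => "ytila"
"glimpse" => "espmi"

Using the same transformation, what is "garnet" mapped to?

What's happening: delete the first 2 characters, then reverse the string.
"garnet" → "rnet" → "tenr".

tenr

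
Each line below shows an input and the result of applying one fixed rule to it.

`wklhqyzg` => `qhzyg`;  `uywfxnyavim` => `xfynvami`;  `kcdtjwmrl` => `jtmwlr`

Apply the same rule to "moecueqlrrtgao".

ucqerltrago

The transformation: delete the first 3 characters, then swap each adjacent pair of characters (1↔2, 3↔4, ...).
Working it through for "moecueqlrrtgao": intermediate "cueqlrrtgao", final "ucqerltrago".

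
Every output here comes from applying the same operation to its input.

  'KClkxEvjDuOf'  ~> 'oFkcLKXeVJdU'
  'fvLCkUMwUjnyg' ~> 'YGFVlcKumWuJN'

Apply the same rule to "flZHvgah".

Rule — flip the case of every letter, then move the last 2 characters to the front (rotate right by 2).
Working it through for "flZHvgah": intermediate "FLzhVGAH", final "AHFLzhVG".

AHFLzhVG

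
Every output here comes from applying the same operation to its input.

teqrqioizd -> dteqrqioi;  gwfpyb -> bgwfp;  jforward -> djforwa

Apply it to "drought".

tdroug

Rule — move the last character to the front, then delete the last character.
Applying both steps to "drought": "tdrough", then "tdroug".
(Check on "gwfpyb": → "bgwfpy" → "bgwfp" ✓)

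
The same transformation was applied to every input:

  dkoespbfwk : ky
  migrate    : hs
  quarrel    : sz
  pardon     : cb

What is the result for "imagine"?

What's happening: shift every letter 12 places backward in the alphabet (wrapping around), then keep only the last 2 characters.
Starting from "imagine": after the first operation, "waouwbs"; after the second, "bs".
(Check on "dkoespbfwk": → "rycsgdptky" → "ky" ✓)

bs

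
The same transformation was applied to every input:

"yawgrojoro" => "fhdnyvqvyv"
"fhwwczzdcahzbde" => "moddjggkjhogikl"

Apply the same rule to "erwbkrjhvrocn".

The transformation: shift every letter 7 places forward in the alphabet (wrapping around).
So "erwbkrjhvrocn" becomes "lydiryqocyvju".

lydiryqocyvju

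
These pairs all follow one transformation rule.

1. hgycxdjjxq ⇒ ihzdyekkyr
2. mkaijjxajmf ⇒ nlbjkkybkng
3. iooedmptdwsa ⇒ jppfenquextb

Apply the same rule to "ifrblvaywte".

Each output is the input with this applied: shift every letter 1 place forward in the alphabet (wrapping around).
Applying that to "ifrblvaywte" gives "jgscmwbzxuf".

jgscmwbzxuf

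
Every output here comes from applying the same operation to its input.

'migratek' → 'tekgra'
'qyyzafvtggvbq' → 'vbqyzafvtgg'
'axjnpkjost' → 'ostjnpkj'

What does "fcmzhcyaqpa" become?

The transformation: delete the first 2 characters, then move the last 3 characters to the front (rotate right by 3).
On "fcmzhcyaqpa": the first step gives "mzhcyaqpa", and the second then gives "qpamzhcya".
(Check on "qyyzafvtggvbq": → "yzafvtggvbq" → "vbqyzafvtgg" ✓)

qpamzhcya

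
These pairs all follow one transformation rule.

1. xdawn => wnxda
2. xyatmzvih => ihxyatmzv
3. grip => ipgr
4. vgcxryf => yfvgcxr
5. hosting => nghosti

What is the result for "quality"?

Rule — move the last 2 characters to the front (rotate right by 2).
Doing the same to "quality": "tyquali".

tyquali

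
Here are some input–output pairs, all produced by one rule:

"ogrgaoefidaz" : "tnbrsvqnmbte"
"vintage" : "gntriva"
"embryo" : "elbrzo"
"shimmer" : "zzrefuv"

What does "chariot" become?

Looking at the pairs, the operation is to shift every letter 13 places forward in the alphabet (wrapping around) — i.e. ROT13, then move the first 3 characters to the end (rotate left by 3).
Starting from "chariot": after the first operation, "punevbg"; after the second, "evbgpun".

evbgpun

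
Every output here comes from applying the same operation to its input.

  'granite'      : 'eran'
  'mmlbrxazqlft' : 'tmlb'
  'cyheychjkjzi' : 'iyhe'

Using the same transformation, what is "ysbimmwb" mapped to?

bsbi

Looking at the pairs, the operation is to swap the first and last characters, then keep only the first 4 characters.
Working it through for "ysbimmwb": intermediate "bsbimmwy", final "bsbi".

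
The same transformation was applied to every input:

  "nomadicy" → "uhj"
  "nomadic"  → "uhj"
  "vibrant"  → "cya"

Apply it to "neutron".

uau

Looking at the pairs, the operation is to shift every letter 7 places forward in the alphabet (wrapping around), then keep one character in every 3, starting at position 1 (positions 1st, 4th, 7th, ...).
On "neutron": the first step gives "ulbayvu", and the second then gives "uau".
(Check on "nomadic": → "uvthkpj" → "uhj" ✓)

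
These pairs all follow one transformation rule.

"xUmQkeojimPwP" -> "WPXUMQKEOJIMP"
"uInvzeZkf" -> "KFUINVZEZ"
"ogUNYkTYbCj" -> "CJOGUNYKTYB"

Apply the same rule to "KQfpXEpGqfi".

FIKQFPXEPGQ

The rule is to move the last 2 characters to the front (rotate right by 2), then convert every letter to uppercase.
On "KQfpXEpGqfi": the first step gives "fiKQfpXEpGq", and the second then gives "FIKQFPXEPGQ".
(Check on "uInvzeZkf": → "kfuInvzeZ" → "KFUINVZEZ" ✓)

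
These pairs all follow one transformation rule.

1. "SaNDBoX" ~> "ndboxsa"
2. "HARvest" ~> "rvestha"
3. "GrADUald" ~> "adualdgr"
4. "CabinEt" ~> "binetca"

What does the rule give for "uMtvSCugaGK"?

tvscugagkum

The rule is to move the first 2 characters to the end (rotate left by 2), then convert every letter to lowercase.
Applying that to "uMtvSCugaGK" gives "tvscugagkum".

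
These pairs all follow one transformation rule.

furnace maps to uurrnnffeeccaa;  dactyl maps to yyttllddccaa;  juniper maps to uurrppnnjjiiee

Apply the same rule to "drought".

The transformation: sort the characters into reverse alphabetical order, then double every character.
So "drought" becomes "uuttrroohhggdd".
(Check on "juniper": → "urpnjie" → "uurrppnnjjiiee" ✓)

uuttrroohhggdd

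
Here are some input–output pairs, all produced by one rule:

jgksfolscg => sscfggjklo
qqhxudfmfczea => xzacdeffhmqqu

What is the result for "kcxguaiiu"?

The rule is to sort the characters into alphabetical order, then move the last 2 characters to the front (rotate right by 2).
On "kcxguaiiu": the first step gives "acgiikuux", and the second then gives "uxacgiiku".

uxacgiiku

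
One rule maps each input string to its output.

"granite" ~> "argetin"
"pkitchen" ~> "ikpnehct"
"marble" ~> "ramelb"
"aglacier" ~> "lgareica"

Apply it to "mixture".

What's happening: move the first 3 characters to the end (rotate left by 3), then reverse the string.
"mixture" → "turemix" → "ximerut".
(Check on "marble": → "blemar" → "ramelb" ✓)

ximerut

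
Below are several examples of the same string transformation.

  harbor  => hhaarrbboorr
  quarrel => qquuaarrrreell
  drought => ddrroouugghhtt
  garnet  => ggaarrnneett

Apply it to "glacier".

Looking at the pairs, the operation is to double every character.
For "glacier" the result is "ggllaacciieerr".

ggllaacciieerr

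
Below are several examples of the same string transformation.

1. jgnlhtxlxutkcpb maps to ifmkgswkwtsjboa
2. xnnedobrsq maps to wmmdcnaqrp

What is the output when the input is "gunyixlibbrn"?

The rule is to shift every letter 1 place backward in the alphabet (wrapping around).
On "gunyixlibbrn" that produces "ftmxhwkhaaqm".

ftmxhwkhaaqm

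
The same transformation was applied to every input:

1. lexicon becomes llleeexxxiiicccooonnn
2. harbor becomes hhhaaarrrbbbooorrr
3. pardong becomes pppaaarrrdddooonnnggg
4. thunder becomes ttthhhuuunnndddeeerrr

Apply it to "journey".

jjjooouuurrrnnneeeyyy

The transformation: repeat every character 3 times.
For "journey" the result is "jjjooouuurrrnnneeeyyy".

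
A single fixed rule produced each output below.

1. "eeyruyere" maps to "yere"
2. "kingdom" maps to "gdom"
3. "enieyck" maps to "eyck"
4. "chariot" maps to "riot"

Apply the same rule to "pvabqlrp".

qlrp

Rule — keep only the last 4 characters.
On "pvabqlrp" that produces "qlrp".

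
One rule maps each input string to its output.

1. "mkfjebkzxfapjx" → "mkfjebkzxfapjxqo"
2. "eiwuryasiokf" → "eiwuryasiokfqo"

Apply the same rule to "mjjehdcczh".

mjjehdcczhqo

The transformation: append "qo".
"mjjehdcczh" → "mjjehdcczhqo".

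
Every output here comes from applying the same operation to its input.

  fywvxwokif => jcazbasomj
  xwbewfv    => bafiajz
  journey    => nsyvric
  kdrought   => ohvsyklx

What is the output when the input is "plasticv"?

tpewxmgz

Each output is the input with this applied: shift every letter 4 places forward in the alphabet (wrapping around).
"plasticv" → "tpewxmgz".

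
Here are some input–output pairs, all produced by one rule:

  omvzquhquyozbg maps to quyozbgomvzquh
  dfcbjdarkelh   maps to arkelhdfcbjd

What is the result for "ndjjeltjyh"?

ltjyhndjje

Rule — swap the front and back halves of the string.
"ndjjeltjyh" → "ltjyhndjje".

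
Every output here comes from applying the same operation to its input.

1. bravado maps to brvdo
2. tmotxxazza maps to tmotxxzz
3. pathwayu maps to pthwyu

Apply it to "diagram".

Looking at the pairs, the operation is to remove every "a".
For "diagram" the result is "digrm".

digrm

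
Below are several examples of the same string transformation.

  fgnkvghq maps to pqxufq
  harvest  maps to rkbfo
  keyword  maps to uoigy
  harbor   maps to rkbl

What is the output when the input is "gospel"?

Each output is the input with this applied: delete the last 2 characters, then shift every letter 10 places forward in the alphabet (wrapping around).
Applying both steps to "gospel": "gosp", then "qycz".

qycz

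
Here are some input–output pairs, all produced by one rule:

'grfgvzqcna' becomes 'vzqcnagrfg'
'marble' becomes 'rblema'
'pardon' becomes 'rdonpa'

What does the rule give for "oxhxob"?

In each case the input is transformed by: swap the front and back halves of the string, then move the last character to the front.
Starting from "oxhxob": after the first operation, "xoboxh"; after the second, "hxobox".

hxobox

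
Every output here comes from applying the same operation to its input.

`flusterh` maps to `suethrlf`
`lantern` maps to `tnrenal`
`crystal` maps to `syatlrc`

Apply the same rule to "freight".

The rule is to swap each adjacent pair of characters (1↔2, 3↔4, ...), then move the first 2 characters to the end (rotate left by 2).
"freight" → "rfiehgt" → "iehgtrf".

iehgtrf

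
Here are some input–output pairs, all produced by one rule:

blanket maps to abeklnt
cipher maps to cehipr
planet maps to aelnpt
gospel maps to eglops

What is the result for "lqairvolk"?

aiklloqrv

The transformation: sort the characters into alphabetical order.
Doing the same to "lqairvolk": "aiklloqrv".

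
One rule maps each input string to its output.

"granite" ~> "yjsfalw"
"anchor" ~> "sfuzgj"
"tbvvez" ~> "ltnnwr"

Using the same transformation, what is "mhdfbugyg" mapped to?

The transformation: shift every letter 8 places backward in the alphabet (wrapping around).
Doing the same to "mhdfbugyg": "ezvxtmyqy".

ezvxtmyqy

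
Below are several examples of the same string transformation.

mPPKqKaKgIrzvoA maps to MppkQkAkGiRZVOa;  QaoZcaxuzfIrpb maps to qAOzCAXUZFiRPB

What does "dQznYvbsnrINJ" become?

DqZNyVBSNRinj

The transformation: flip the case of every letter.
So "dQznYvbsnrINJ" becomes "DqZNyVBSNRinj".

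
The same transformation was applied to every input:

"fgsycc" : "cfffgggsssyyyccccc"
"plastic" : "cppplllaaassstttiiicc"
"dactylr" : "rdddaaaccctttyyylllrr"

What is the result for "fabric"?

cfffaaabbbrrriiicc

The transformation: repeat every character 3 times, then move the last character to the front.
Starting from "fabric": after the first operation, "fffaaabbbrrriiiccc"; after the second, "cfffaaabbbrrriiicc".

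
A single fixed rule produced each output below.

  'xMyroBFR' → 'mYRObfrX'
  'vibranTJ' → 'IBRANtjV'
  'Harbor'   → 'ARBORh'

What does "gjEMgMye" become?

Each output is the input with this applied: move the first character to the end, then flip the case of every letter.
For "gjEMgMye", step one produces "jEMgMyeg"; step two turns that into "JemGmYEG".

JemGmYEG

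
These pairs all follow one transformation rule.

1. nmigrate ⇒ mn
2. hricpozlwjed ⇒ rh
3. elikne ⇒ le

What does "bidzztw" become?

ib

In each case the input is transformed by: reverse the string, then keep only the last 2 characters.
Working it through for "bidzztw": intermediate "wtzzdib", final "ib".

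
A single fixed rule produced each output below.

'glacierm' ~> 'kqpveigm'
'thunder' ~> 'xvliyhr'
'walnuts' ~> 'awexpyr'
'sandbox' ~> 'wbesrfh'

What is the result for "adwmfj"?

Each output is the input with this applied: shift every letter 4 places forward in the alphabet (wrapping around), then take characters alternately from the front and the back (1st, last, 2nd, 2nd-last, ...).
For "adwmfj", step one produces "ehaqjn"; step two turns that into "enhjaq".

enhjaq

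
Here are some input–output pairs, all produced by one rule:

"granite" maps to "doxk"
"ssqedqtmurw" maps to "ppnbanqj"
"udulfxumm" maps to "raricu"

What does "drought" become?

The transformation: shift every letter 3 places backward in the alphabet (wrapping around), then delete the last 3 characters.
For "drought" the result is "aolr".

aolr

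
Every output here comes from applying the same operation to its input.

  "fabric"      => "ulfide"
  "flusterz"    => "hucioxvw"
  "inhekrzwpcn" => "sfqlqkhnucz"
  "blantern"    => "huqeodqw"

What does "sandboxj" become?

ramvdqge

In each case the input is transformed by: move the last 3 characters to the front (rotate right by 3), then shift every letter 3 places forward in the alphabet (wrapping around).
Starting from "sandboxj": after the first operation, "oxjsandb"; after the second, "ramvdqge".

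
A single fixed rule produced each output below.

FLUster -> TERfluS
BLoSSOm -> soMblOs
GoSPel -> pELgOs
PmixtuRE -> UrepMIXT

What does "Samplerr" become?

ERRsAMPL

The transformation: move the last 3 characters to the front (rotate right by 3), then flip the case of every letter.
Doing the same to "Samplerr": "ERRsAMPL".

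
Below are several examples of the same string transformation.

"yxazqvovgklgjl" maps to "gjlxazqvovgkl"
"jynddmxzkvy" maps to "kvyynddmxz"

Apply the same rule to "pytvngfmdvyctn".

Each output is the input with this applied: delete the first character, then move the last 3 characters to the front (rotate right by 3).
Working it through for "pytvngfmdvyctn": intermediate "ytvngfmdvyctn", final "ctnytvngfmdvy".

ctnytvngfmdvy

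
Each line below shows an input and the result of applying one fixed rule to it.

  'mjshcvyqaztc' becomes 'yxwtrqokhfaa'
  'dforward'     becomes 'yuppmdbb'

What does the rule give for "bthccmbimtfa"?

zzyrrkkgfdaa

The pattern: shift every letter 2 places backward in the alphabet (wrapping around), then sort the characters into reverse alphabetical order.
For "bthccmbimtfa", step one produces "zrfaakzgkrdy"; step two turns that into "zzyrrkkgfdaa".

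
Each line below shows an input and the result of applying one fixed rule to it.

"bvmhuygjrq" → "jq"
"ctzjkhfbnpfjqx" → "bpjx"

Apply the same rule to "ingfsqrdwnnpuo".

dnpo

The rule is to keep every other character starting from the second (positions 2nd, 4th, 6th, ...), then delete the first 3 characters.
"ingfsqrdwnnpuo" → "nfqdnpo" → "dnpo".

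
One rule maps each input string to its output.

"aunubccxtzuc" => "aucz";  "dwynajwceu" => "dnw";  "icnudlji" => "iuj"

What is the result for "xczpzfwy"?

xpw

The pattern: move the last character to the front, then keep one character in every 3, starting at position 2 (positions 2nd, 5th, 8th, ...).
Working it through for "xczpzfwy": intermediate "yxczpzfw", final "xpw".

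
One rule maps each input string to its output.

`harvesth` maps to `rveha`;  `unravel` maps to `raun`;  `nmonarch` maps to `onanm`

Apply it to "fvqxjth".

The rule is to delete the last 3 characters, then move the first 2 characters to the end (rotate left by 2).
Doing the same to "fvqxjth": "qxfv".
(Check on "unravel": → "unra" → "raun" ✓)

qxfv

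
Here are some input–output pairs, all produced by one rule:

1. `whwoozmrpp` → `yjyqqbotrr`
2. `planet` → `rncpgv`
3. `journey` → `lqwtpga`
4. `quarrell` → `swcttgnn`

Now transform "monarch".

In each case the input is transformed by: shift every letter 2 places forward in the alphabet (wrapping around).
On "monarch" that produces "oqpctej".

oqpctej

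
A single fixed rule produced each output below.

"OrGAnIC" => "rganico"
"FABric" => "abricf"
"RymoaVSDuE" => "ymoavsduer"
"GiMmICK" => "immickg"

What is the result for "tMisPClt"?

mispcltt

Each output is the input with this applied: move the first character to the end, then convert every letter to lowercase.
On "tMisPClt": the first step gives "MisPCltt", and the second then gives "mispcltt".
(Check on "GiMmICK": → "iMmICKG" → "immickg" ✓)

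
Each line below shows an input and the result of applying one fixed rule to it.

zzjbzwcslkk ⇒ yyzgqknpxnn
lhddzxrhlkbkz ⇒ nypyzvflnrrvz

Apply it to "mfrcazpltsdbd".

rprghzdnoqfta

Each output is the input with this applied: reverse the string, then shift every letter 12 places backward in the alphabet (wrapping around).
Applying both steps to "mfrcazpltsdbd": "dbdstlpzacrfm", then "rprghzdnoqfta".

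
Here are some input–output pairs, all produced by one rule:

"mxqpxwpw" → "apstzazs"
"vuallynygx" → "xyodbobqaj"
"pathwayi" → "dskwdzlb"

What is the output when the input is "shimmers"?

kvplhpvu

Each output is the input with this applied: shift every letter 3 places forward in the alphabet (wrapping around), then swap each adjacent pair of characters (1↔2, 3↔4, ...).
So "shimmers" becomes "kvplhpvu".
(Check on "pathwayi": → "sdwkzdbl" → "dskwdzlb" ✓)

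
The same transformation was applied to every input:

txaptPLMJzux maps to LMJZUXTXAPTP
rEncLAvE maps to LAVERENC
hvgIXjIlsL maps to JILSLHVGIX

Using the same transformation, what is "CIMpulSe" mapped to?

The pattern: swap the front and back halves of the string, then convert every letter to uppercase.
For "CIMpulSe", step one produces "ulSeCIMp"; step two turns that into "ULSECIMP".

ULSECIMP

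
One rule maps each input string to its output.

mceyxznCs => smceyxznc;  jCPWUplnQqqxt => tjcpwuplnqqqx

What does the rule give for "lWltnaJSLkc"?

clwltnajslk

What's happening: move the last character to the front, then convert every letter to lowercase.
Starting from "lWltnaJSLkc": after the first operation, "clWltnaJSLk"; after the second, "clwltnajslk".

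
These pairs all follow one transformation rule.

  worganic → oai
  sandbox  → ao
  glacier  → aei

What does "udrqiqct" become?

ui

The rule is to swap each adjacent pair of characters (1↔2, 3↔4, ...), then keep only the vowels.
"udrqiqct" → "ui".
(Check on "worganic": → "owgrnaci" → "oai" ✓)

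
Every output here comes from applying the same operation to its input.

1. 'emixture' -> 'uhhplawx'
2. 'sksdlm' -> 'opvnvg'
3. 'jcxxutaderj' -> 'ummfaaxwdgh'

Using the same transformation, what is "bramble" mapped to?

The pattern: move the last 2 characters to the front (rotate right by 2), then shift every letter 3 places forward in the alphabet (wrapping around).
Starting from "bramble": after the first operation, "lebramb"; after the second, "oheudpe".

oheudpe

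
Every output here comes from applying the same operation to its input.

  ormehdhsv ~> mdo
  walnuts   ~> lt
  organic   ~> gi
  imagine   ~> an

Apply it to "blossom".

Each output is the input with this applied: swap the first and last characters, then keep one character in every 3, starting at position 3 (positions 3rd, 6th, 9th, ...).
On "blossom" that produces "oo".
(Check on "organic": → "crganio" → "gi" ✓)

oo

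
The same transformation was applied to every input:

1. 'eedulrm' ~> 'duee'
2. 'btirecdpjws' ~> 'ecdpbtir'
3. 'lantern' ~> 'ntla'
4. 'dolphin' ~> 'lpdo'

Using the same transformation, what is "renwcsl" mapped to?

The transformation: delete the last 3 characters, then swap the front and back halves of the string.
On "renwcsl" that produces "nwre".

nwre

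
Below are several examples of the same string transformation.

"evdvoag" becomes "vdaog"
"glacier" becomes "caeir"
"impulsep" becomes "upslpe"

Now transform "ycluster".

ultsre

The pattern: swap each adjacent pair of characters (1↔2, 3↔4, ...), then delete the first 2 characters.
Applying both steps to "ycluster": "cyultsre", then "ultsre".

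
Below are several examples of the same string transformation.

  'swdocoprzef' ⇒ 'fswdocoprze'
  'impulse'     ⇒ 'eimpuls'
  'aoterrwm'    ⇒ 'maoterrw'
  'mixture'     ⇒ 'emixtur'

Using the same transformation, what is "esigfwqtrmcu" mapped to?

Looking at the pairs, the operation is to move the last character to the front.
For "esigfwqtrmcu" the result is "uesigfwqtrmc".

uesigfwqtrmc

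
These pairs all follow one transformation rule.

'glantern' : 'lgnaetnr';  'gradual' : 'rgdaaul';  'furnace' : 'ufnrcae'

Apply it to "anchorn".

Each output is the input with this applied: swap each adjacent pair of characters (1↔2, 3↔4, ...).
Doing the same to "anchorn": "nahcron".

nahcron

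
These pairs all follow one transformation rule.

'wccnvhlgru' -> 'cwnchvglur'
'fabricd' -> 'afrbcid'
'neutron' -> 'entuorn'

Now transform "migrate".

imrgtae

Looking at the pairs, the operation is to swap each adjacent pair of characters (1↔2, 3↔4, ...).
On "migrate" that produces "imrgtae".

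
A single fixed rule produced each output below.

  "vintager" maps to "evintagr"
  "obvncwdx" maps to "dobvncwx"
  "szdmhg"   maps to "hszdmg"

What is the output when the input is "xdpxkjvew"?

In each case the input is transformed by: move the last character to the front, then swap the first and last characters.
Doing the same to "xdpxkjvew": "exdpxkjvw".

exdpxkjvw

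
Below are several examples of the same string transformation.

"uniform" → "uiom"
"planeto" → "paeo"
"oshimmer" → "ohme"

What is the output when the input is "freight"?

fegt

In each case the input is transformed by: keep every other character starting from the first (positions 1st, 3rd, 5th, ...).
"freight" → "fegt".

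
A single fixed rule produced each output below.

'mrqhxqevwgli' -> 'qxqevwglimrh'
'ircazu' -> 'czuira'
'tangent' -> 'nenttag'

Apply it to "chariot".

In each case the input is transformed by: move the first 3 characters to the end (rotate left by 3), then swap the first and last characters.
Doing the same to "chariot": "aiotchr".
(Check on "tangent": → "genttan" → "nenttag" ✓)

aiotchr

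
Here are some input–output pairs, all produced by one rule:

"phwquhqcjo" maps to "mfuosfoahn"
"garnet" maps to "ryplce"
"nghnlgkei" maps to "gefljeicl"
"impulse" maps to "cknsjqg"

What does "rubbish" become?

The pattern: shift every letter 2 places backward in the alphabet (wrapping around), then swap the first and last characters.
Working it through for "rubbish": intermediate "pszzgqf", final "fszzgqp".

fszzgqp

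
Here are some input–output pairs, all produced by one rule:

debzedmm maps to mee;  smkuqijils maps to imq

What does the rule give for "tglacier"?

The pattern: keep one character in every 3, starting at position 2 (positions 2nd, 5th, 8th, ...), then move the last character to the front.
Doing the same to "tglacier": "rgc".

rgc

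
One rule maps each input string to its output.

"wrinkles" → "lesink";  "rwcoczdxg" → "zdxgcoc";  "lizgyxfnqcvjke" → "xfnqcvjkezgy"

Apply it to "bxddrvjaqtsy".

The pattern: delete the first 2 characters, then move the first 3 characters to the end (rotate left by 3).
On "bxddrvjaqtsy": the first step gives "ddrvjaqtsy", and the second then gives "vjaqtsyddr".

vjaqtsyddr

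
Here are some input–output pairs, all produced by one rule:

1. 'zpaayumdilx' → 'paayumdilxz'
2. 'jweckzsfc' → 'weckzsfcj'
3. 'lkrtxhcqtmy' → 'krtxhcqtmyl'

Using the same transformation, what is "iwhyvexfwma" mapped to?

What's happening: move the first character to the end.
Applying that to "iwhyvexfwma" gives "whyvexfwmai".

whyvexfwmai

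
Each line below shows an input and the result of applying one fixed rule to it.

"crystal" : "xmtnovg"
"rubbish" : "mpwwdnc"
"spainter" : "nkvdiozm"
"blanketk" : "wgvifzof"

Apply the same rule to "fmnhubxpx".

ahicpwsks

The transformation: shift every letter 5 places backward in the alphabet (wrapping around).
So "fmnhubxpx" becomes "ahicpwsks".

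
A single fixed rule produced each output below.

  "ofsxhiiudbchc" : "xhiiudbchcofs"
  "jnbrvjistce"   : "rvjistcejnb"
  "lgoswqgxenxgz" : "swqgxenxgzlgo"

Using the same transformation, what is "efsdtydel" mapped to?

What's happening: move the first 3 characters to the end (rotate left by 3).
Doing the same to "efsdtydel": "dtydelefs".

dtydelefs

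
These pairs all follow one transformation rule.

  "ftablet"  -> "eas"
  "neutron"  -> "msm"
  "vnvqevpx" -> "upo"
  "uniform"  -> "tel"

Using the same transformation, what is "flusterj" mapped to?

erq

Each output is the input with this applied: shift every letter 1 place backward in the alphabet (wrapping around), then keep one character in every 3, starting at position 1 (positions 1st, 4th, 7th, ...).
On "flusterj": the first step gives "ektrsdqi", and the second then gives "erq".
(Check on "ftablet": → "eszakds" → "eas" ✓)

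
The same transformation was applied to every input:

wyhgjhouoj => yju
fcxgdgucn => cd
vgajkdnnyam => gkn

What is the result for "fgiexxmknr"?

What's happening: delete the last 2 characters, then keep one character in every 3, starting at position 2 (positions 2nd, 5th, 8th, ...).
On "fgiexxmknr" that produces "gxk".

gxk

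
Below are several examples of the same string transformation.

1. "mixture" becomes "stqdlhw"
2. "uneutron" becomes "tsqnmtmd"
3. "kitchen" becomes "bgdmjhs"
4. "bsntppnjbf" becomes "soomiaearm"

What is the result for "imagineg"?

Each output is the input with this applied: move the first 3 characters to the end (rotate left by 3), then shift every letter 1 place backward in the alphabet (wrapping around).
Applying that to "imagineg" gives "fhmdfhlz".
(Check on "kitchen": → "chenkit" → "bgdmjhs" ✓)

fhmdfhlz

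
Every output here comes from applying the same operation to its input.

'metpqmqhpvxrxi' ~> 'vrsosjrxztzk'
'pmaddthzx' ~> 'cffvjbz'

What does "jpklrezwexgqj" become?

mntgbygzisl

Looking at the pairs, the operation is to delete the first 2 characters, then shift every letter 2 places forward in the alphabet (wrapping around).
"jpklrezwexgqj" → "klrezwexgqj" → "mntgbygzisl".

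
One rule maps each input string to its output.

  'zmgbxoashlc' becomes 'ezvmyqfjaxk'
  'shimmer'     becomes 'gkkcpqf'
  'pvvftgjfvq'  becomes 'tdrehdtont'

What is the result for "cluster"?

sqrcpaj

What's happening: shift every letter 2 places backward in the alphabet (wrapping around), then move the first 2 characters to the end (rotate left by 2).
For "cluster", step one produces "ajsqrcp"; step two turns that into "sqrcpaj".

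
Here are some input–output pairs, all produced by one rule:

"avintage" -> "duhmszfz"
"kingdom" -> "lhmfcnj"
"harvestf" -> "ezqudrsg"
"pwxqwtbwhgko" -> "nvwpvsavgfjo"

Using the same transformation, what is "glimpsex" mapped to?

wkhlordf

The rule is to swap the first and last characters, then shift every letter 1 place backward in the alphabet (wrapping around).
For "glimpsex", step one produces "xlimpseg"; step two turns that into "wkhlordf".
(Check on "harvestf": → "farvesth" → "ezqudrsg" ✓)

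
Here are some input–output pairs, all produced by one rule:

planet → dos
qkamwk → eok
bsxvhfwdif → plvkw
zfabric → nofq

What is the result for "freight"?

tsuh

Each output is the input with this applied: shift every letter 12 places backward in the alphabet (wrapping around), then keep every other character starting from the first (positions 1st, 3rd, 5th, ...).
"freight" → "tsuh".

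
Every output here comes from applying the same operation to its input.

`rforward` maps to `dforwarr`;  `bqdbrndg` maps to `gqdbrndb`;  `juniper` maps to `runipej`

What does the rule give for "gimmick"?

kimmicg

Each output is the input with this applied: swap the first and last characters.
Applying that to "gimmick" gives "kimmicg".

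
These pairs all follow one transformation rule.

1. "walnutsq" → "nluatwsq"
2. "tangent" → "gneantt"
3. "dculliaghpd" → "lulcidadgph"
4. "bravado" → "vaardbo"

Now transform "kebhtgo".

hbtegko

The rule is to move the first 3 characters to the end (rotate left by 3), then take characters alternately from the front and the back (1st, last, 2nd, 2nd-last, ...).
For "kebhtgo" the result is "hbtegko".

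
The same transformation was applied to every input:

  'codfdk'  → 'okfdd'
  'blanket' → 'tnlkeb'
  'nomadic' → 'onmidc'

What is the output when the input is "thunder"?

In each case the input is transformed by: sort the characters into reverse alphabetical order, then delete the last character.
Starting from "thunder": after the first operation, "utrnhed"; after the second, "utrnhe".
(Check on "codfdk": → "okfddc" → "okfdd" ✓)

utrnhe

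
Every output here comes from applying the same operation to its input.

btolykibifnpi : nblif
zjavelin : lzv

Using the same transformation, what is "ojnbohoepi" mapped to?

What's happening: move the last 3 characters to the front (rotate right by 3), then keep one character in every 3, starting at position 1 (positions 1st, 4th, 7th, ...).
On "ojnbohoepi": the first step gives "epiojnboho", and the second then gives "eobo".

eobo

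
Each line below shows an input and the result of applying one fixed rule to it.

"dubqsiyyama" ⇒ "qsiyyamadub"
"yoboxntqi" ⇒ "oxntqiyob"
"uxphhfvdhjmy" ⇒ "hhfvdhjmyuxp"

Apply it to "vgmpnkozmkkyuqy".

What's happening: move the first 3 characters to the end (rotate left by 3).
Doing the same to "vgmpnkozmkkyuqy": "pnkozmkkyuqyvgm".

pnkozmkkyuqyvgm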